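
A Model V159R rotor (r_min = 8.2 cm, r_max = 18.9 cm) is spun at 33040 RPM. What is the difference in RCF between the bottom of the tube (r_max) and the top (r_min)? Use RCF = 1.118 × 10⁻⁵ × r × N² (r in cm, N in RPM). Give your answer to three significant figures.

131000 x g

RCF_max = 1.118 × 10⁻⁵ × 18.9 × (33040)² = 1.118 × 10⁻⁵ × 18.9 × 1,091,641,600 ≈ 230,666.1 × g
RCF_min = 1.118 × 10⁻⁵ × 8.2 × (33040)² = 1.118 × 10⁻⁵ × 8.2 × 1,091,641,600 ≈ 100,077.3 × g
ΔRCF = 230,666.1 − 100,077.3 = 130,588.8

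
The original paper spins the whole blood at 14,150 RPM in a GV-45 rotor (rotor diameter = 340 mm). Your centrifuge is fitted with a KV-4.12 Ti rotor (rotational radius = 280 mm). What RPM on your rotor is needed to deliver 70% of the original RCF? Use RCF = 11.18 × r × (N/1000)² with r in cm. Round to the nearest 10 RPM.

Original rotor: r = 340 mm / 2 = 170 mm = 17 cm
RCF_original = 11.18 × 17 × (14.15)² = 11.18 × 17 × 200.2225 ≈ 38,054.3 × g
Target RCF = 0.7 × 38,054.3 ≈ 26,638 × g
Your rotor: r = 280 mm = 28.0 cm
26,638 = 11.18 × 28 × (N/1000)²
(N/1000)² = 26,638 / 313.04 = 85.09456
N = 1000 × √85.09456 ≈ 9,224.7

9220 RPM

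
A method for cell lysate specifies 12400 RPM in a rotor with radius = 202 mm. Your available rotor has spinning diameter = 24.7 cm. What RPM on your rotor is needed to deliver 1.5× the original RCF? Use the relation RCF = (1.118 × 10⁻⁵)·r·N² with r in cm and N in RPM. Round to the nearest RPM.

≈ 19423 RPM

Original rotor: r = 202 mm = 20.2 cm
RCF = 1.118 × 10⁻⁵ × r × N²
RCF_original = 1.118 × 10⁻⁵ × 20.2 × (12400)² = 1.118 × 10⁻⁵ × 20.2 × 153,760,000 ≈ 34,724.5 × g
Target RCF = 1.5 × 34,724.5 ≈ 52,086.8 × g
Your rotor: r = 24.7 / 2 = 12.35 cm
52,086.8 = 1.118 × 10⁻⁵ × 12.35 × N²
N² = 52,086.8 / (13.8073 × 10⁻⁵) = 377,241,025
N ≈ √377,241,025 ≈ 19,422.7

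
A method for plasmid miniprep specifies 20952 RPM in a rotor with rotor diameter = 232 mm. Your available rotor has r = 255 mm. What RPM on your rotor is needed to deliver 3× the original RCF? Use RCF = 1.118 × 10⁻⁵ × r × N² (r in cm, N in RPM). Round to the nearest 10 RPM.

Original rotor: r = 232 mm / 2 = 116 mm = 11.6 cm
RCF_original = 1.118 × 10⁻⁵ × 11.6 × (20952)² = 1.118 × 10⁻⁵ × 11.6 × 438,986,304 ≈ 56,931.3 × g
Target RCF = 3 × 56,931.3 ≈ 170,793.9 × g
Your rotor: r = 255 mm = 25.5 cm
170,793.9 = 1.118 × 10⁻⁵ × 25.5 × N²
N² = 170,793.9 / (28.509 × 10⁻⁵) = 599,087,657
N ≈ √599,087,657 ≈ 24,476.3

≈ 24480 RPM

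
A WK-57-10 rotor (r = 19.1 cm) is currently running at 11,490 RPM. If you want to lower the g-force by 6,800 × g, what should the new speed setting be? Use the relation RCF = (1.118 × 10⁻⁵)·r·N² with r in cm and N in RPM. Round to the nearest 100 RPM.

N₂ ≈ 10000 RPM

Current RCF = 1.118 × 10⁻⁵ × 19.1 × (11490)² = 1.118 × 10⁻⁵ × 19.1 × 132,020,100 ≈ 28,191.3 × g
Target RCF = 28,191.3 − 6,800 = 21,391.3 × g
N² = 21,391.3 / (21.3538 × 10⁻⁵) = 100,175,613
N ≈ √100,175,613 ≈ 10,008.8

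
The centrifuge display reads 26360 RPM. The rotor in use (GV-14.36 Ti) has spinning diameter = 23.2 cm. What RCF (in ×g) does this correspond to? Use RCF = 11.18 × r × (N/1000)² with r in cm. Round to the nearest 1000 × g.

90000 ×g

r = 23.2 / 2 = 11.6 cm
RCF = 11.18 × r × (N/1000)²
RCF = 11.18 × 11.6 × (26.36)² = 11.18 × 11.6 × 694.8496 ≈ 90,113.7 × g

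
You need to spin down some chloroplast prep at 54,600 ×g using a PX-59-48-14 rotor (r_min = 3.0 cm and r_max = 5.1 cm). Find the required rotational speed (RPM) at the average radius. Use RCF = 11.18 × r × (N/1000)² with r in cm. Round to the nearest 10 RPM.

≈ 34730 RPM

r_avg = (3.0 + 5.1) / 2 = 4.05 cm
54,600 = 11.18 × 4.05 × (N/1000)²
(N/1000)² = 54,600 / 45.279 = 1205.857
N = 1000 × √1205.857 ≈ 34,725.5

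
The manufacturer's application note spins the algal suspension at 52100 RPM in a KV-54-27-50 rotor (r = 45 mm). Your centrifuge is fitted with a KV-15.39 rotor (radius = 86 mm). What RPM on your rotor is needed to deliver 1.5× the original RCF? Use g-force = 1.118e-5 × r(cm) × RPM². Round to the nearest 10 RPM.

Original rotor: r = 45 mm = 4.5 cm
RCF = 1.118 × 10⁻⁵ × r × N²
RCF_original = 1.118 × 10⁻⁵ × 4.5 × (52100)² = 1.118 × 10⁻⁵ × 4.5 × 2,714,410,000 ≈ 136,562 × g
Target RCF = 1.5 × 136,562 ≈ 204,843 × g
Your rotor: r = 86 mm = 8.6 cm
204,843 = 1.118 × 10⁻⁵ × 8.6 × N²
N² = 204,843 / (9.6148 × 10⁻⁵) = 2,130,496,734
N ≈ √2,130,496,734 ≈ 46,157.3

46160 RPM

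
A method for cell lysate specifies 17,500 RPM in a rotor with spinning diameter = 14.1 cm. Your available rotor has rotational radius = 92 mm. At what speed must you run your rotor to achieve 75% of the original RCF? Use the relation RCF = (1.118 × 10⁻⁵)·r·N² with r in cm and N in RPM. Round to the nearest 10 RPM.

≈ 13270 RPM

Original rotor: r = 14.1 / 2 = 7.05 cm
RCF = 1.118 × 10⁻⁵ × r × N²
RCF_original = 1.118 × 10⁻⁵ × 7.05 × (17500)² = 1.118 × 10⁻⁵ × 7.05 × 306,250,000 ≈ 24,138.3 × g
Target RCF = 0.75 × 24,138.3 ≈ 18,103.7 × g
Your rotor: r = 92 mm = 9.2 cm
18,103.7 = 1.118 × 10⁻⁵ × 9.2 × N²
N² = 18,103.7 / (10.2856 × 10⁻⁵) = 176,010,150
N ≈ √176,010,150 ≈ 13,266.9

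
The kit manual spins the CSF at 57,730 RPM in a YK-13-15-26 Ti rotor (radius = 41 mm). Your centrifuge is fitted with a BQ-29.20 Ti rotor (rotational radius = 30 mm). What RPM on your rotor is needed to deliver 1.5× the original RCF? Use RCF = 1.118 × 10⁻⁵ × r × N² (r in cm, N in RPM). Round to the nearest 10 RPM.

82660 RPM

Original rotor: r = 41 mm = 4.1 cm
RCF_original = 1.118 × 10⁻⁵ × 4.1 × (57730)² = 1.118 × 10⁻⁵ × 4.1 × 3,332,752,900 ≈ 152,766.7 × g
Target RCF = 1.5 × 152,766.7 ≈ 229,150.1 × g
Your rotor: r = 30 mm = 3.0 cm
229,150.1 = 1.118 × 10⁻⁵ × 3 × N²
N² = 229,150.1 / (3.354 × 10⁻⁵) = 6,832,143,709
N ≈ √6,832,143,709 ≈ 82,656.8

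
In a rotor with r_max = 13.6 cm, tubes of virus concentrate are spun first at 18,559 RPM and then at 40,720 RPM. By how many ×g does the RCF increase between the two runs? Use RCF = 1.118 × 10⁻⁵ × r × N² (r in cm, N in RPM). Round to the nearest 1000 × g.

200000 ×g

RCF₁ = 1.118 × 10⁻⁵ × 13.6 × (18559)² = 1.118 × 10⁻⁵ × 13.6 × 344,436,481 ≈ 52,370.9 × g
RCF₂ = 1.118 × 10⁻⁵ × 13.6 × (40720)² = 1.118 × 10⁻⁵ × 13.6 × 1,658,118,400 ≈ 252,113.6 × g
Increase = 252,113.6 − 52,370.9 = 199,742.7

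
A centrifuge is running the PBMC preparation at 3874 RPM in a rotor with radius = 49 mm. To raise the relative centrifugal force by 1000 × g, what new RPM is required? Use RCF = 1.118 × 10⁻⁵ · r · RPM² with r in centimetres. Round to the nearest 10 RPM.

≈ 5770 RPM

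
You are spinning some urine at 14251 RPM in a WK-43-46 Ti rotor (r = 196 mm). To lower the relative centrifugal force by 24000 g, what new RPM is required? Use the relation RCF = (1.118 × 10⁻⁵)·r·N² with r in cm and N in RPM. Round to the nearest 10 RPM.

r = 196 mm = 19.6 cm
Current RCF = 1.118 × 10⁻⁵ × 19.6 × (14251)² = 1.118 × 10⁻⁵ × 19.6 × 203,091,001 ≈ 44,502.9 × g
Target RCF = 44,502.9 − 24,000 = 20,502.9 × g
N² = 20,502.9 / (21.9128 × 10⁻⁵) = 93,565,861
N ≈ √93,565,861 ≈ 9,672.9

N₂ ≈ 9670 RPM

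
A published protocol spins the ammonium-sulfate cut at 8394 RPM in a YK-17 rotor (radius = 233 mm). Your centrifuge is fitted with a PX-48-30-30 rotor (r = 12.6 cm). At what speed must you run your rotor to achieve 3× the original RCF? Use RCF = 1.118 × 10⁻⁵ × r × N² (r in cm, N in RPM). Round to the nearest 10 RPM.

Original rotor: r = 233 mm = 23.3 cm
RCF_original = 1.118 × 10⁻⁵ × 23.3 × (8394)² = 1.118 × 10⁻⁵ × 23.3 × 70,459,236 ≈ 18,354.2 × g
Target RCF = 3 × 18,354.2 ≈ 55,062.6 × g
55,062.6 = 1.118 × 10⁻⁵ × 12.6 × N²
N² = 55,062.6 / (14.0868 × 10⁻⁵) = 390,880,825
N ≈ √390,880,825 ≈ 19,770.7

≈ 19770 RPM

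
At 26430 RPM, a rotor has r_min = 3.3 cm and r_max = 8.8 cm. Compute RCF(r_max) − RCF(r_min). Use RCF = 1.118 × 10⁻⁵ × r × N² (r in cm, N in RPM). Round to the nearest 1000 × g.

43000 × g

ΔRCF = 1.118 × 10⁻⁵ × (r_max − r_min) × N² = 1.118 × 10⁻⁵ × 5.5 × 698,544,900 ≈ 42,953.5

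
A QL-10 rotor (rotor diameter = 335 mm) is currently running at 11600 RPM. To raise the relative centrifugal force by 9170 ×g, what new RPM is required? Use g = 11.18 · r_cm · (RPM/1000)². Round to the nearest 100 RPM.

13500 RPM

r = 335 mm / 2 = 167.5 mm = 16.75 cm
Current RCF = 11.18 × 16.75 × (11.6)² = 11.18 × 16.75 × 134.56 ≈ 25,198.4 × g
Target RCF = 25,198.4 + 9,170 = 34,368.4 × g
(N/1000)² = 34,368.4 / 187.265 = 183.5282
N = 1000 × √183.5282 ≈ 13,547.3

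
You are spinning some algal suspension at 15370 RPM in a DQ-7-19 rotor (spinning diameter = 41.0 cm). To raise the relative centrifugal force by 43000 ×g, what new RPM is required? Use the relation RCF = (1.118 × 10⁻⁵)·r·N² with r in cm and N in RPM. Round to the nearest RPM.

r = 41.0 / 2 = 20.5 cm
Current RCF = 1.118 × 10⁻⁵ × 20.5 × (15370)² = 1.118 × 10⁻⁵ × 20.5 × 236,236,900 ≈ 54,143.1 × g
Target RCF = 54,143.1 + 43,000 = 97,143.1 × g
N² = 97,143.1 / (22.919 × 10⁻⁵) = 423,854,008
N ≈ √423,854,008 ≈ 20,587.7

≈ 20588 RPM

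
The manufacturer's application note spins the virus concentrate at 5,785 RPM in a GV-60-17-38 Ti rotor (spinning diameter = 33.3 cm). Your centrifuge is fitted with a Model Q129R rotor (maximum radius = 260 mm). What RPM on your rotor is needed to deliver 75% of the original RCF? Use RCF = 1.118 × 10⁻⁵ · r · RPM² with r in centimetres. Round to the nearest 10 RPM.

Original rotor: r = 33.3 / 2 = 16.65 cm
RCF_original = 1.118 × 10⁻⁵ × 16.65 × (5785)² = 1.118 × 10⁻⁵ × 16.65 × 33,466,225 ≈ 6,229.6 × g
Target RCF = 0.75 × 6,229.6 ≈ 4,672.2 × g
Your rotor: r = 260 mm = 26.0 cm
4,672.2 = 1.118 × 10⁻⁵ × 26 × N²
N² = 4,672.2 / (29.068 × 10⁻⁵) = 16,073,345
N ≈ √16,073,345 ≈ 4,009.2

4010 RPM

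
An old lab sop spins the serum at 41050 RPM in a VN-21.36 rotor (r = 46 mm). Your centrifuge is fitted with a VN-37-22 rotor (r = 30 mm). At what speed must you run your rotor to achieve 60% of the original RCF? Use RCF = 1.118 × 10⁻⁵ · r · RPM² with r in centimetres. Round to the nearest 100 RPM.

Original rotor: r = 46 mm = 4.6 cm
RCF = 1.118 × 10⁻⁵ × r × N²
RCF_original = 1.118 × 10⁻⁵ × 4.6 × (41050)² = 1.118 × 10⁻⁵ × 4.6 × 1,685,102,500 ≈ 86,661.5 × g
Target RCF = 0.6 × 86,661.5 ≈ 51,996.9 × g
Your rotor: r = 30 mm = 3.0 cm
51,996.9 = 1.118 × 10⁻⁵ × 3 × N²
N² = 51,996.9 / (3.354 × 10⁻⁵) = 1,550,295,170
N ≈ √1,550,295,170 ≈ 39,373.8

≈ 39400 RPM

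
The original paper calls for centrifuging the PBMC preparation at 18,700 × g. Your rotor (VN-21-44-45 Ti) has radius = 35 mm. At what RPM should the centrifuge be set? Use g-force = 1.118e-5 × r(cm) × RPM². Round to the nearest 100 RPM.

≈ 21900 RPM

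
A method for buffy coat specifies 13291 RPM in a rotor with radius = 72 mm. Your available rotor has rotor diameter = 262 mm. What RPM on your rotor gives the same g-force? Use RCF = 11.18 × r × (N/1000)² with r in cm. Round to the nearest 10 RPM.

Original rotor: r = 72 mm = 7.2 cm
RCF = 11.18 × r × (N/1000)²
RCF_original = 11.18 × 7.2 × (13.291)² = 11.18 × 7.2 × 176.650681 ≈ 14,219.7 × g
Your rotor: r = 262 mm / 2 = 131 mm = 13.1 cm
14,219.7 = 11.18 × 13.1 × (N/1000)²
(N/1000)² = 14,219.7 / 146.458 = 97.09063
N = 1000 × √97.09063 ≈ 9,853.5

≈ 9850 RPM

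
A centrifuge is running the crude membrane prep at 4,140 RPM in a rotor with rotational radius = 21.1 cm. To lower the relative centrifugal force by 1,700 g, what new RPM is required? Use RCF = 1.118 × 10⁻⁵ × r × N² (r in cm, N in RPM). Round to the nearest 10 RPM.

N₂ ≈ 3150 RPM

Current RCF = 1.118 × 10⁻⁵ × 21.1 × (4140)² = 1.118 × 10⁻⁵ × 21.1 × 17,139,600 ≈ 4,043.2 × g
Target RCF = 4,043.2 − 1,700 = 2,343.2 × g
N² = 2,343.2 / (23.5898 × 10⁻⁵) = 9,933,107
N ≈ √9,933,107 ≈ 3,151.7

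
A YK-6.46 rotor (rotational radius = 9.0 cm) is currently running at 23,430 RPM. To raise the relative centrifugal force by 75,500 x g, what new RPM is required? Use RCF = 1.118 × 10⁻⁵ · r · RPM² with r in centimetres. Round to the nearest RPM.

36046 RPM

Current RCF = 1.118 × 10⁻⁵ × 9 × (23430)² = 1.118 × 10⁻⁵ × 9 × 548,964,900 ≈ 55,236.8 × g
Target RCF = 55,236.8 + 75,500 = 130,736.8 × g
N² = 130,736.8 / (10.062 × 10⁻⁵) = 1,299,312,264
N ≈ √1,299,312,264 ≈ 36,046.0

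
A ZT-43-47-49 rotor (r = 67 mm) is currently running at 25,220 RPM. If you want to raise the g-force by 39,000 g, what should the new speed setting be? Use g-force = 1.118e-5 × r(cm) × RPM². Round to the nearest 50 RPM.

r = 67 mm = 6.7 cm
Current RCF = 1.118 × 10⁻⁵ × 6.7 × (25220)² = 1.118 × 10⁻⁵ × 6.7 × 636,048,400 ≈ 47,643.8 × g
Target RCF = 47,643.8 + 39,000 = 86,643.8 × g
N² = 86,643.8 / (7.4906 × 10⁻⁵) = 1,156,700,398
N ≈ √1,156,700,398 ≈ 34,010.3

≈ 34000 RPM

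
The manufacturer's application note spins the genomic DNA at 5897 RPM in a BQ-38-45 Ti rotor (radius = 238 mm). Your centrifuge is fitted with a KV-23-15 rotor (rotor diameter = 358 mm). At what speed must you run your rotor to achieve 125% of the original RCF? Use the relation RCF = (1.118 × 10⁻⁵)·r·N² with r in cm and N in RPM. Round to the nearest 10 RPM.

Original rotor: r = 238 mm = 23.8 cm
RCF_original = 1.118 × 10⁻⁵ × 23.8 × (5897)² = 1.118 × 10⁻⁵ × 23.8 × 34,774,609 ≈ 9,253 × g
Target RCF = 1.25 × 9,253 ≈ 11,566.2 × g
Your rotor: r = 358 mm / 2 = 179 mm = 17.9 cm
11,566.2 = 1.118 × 10⁻⁵ × 17.9 × N²
N² = 11,566.2 / (20.0122 × 10⁻⁵) = 57,795,745
N ≈ √57,795,745 ≈ 7,602.4

7600 RPM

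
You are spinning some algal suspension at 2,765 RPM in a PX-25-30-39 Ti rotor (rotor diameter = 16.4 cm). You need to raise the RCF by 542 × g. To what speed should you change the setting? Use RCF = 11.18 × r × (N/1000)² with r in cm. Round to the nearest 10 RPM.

r = 16.4 / 2 = 8.2 cm
Current RCF = 11.18 × 8.2 × (2.765)² = 11.18 × 8.2 × 7.645225 ≈ 700.9 × g
Target RCF = 700.9 + 542 = 1,242.9 × g
(N/1000)² = 1,242.9 / 91.676 = 13.55753
N = 1000 × √13.55753 ≈ 3,682.1

3680 RPM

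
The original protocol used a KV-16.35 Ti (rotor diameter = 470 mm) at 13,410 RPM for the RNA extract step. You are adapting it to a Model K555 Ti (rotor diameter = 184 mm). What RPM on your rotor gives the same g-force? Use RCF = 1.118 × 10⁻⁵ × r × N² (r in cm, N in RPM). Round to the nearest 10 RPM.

Original rotor: r = 470 mm / 2 = 235 mm = 23.5 cm
RCF_original = 1.118 × 10⁻⁵ × 23.5 × (13410)² = 1.118 × 10⁻⁵ × 23.5 × 179,828,100 ≈ 47,246.2 × g
Your rotor: r = 184 mm / 2 = 92 mm = 9.2 cm
47,246.2 = 1.118 × 10⁻⁵ × 9.2 × N²
N² = 47,246.2 / (10.2856 × 10⁻⁵) = 459,343,159
N ≈ √459,343,159 ≈ 21,432.3

≈ 21430 RPM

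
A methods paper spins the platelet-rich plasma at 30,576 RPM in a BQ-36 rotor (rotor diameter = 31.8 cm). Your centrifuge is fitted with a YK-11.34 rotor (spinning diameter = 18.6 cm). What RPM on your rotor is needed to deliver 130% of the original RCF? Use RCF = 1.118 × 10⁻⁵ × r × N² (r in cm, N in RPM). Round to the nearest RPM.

45584 RPM

Original rotor: r = 31.8 / 2 = 15.9 cm
RCF_original = 1.118 × 10⁻⁵ × 15.9 × (30576)² = 1.118 × 10⁻⁵ × 15.9 × 934,891,776 ≈ 166,188.2 × g
Target RCF = 1.3 × 166,188.2 ≈ 216,044.7 × g
Your rotor: r = 18.6 / 2 = 9.3 cm
216,044.7 = 1.118 × 10⁻⁵ × 9.3 × N²
N² = 216,044.7 / (10.3974 × 10⁻⁵) = 2,077,872,353
N ≈ √2,077,872,353 ≈ 45,583.7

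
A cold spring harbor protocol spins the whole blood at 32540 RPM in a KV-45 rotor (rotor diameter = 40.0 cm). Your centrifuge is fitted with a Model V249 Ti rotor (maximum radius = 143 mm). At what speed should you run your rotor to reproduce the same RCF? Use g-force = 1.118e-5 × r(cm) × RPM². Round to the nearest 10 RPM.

38480 RPM

Original rotor: r = 40.0 / 2 = 20 cm
RCF_original = 1.118 × 10⁻⁵ × 20 × (32540)² = 1.118 × 10⁻⁵ × 20 × 1,058,851,600 ≈ 236,759.2 × g
Your rotor: r = 143 mm = 14.3 cm
236,759.2 = 1.118 × 10⁻⁵ × 14.3 × N²
N² = 236,759.2 / (15.9874 × 10⁻⁵) = 1,480,911,218
N ≈ √1,480,911,218 ≈ 38,482.6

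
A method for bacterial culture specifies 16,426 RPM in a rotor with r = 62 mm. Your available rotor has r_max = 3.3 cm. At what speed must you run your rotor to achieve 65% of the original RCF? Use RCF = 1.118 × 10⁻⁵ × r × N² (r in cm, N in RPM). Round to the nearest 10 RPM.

≈ 18150 RPM

Original rotor: r = 62 mm = 6.2 cm
RCF = 1.118 × 10⁻⁵ × r × N²
RCF_original = 1.118 × 10⁻⁵ × 6.2 × (16426)² = 1.118 × 10⁻⁵ × 6.2 × 269,813,476 ≈ 18,702.4 × g
Target RCF = 0.65 × 18,702.4 ≈ 12,156.6 × g
12,156.6 = 1.118 × 10⁻⁵ × 3.3 × N²
N² = 12,156.6 / (3.6894 × 10⁻⁵) = 329,500,732
N ≈ √329,500,732 ≈ 18,152.2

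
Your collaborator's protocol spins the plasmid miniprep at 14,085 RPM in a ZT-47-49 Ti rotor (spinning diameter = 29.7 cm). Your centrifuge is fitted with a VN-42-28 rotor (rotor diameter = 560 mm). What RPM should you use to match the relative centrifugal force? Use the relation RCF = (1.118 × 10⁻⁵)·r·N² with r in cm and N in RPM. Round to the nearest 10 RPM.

10260 RPM

Original rotor: r = 29.7 / 2 = 14.85 cm
RCF_original = 1.118 × 10⁻⁵ × 14.85 × (14085)² = 1.118 × 10⁻⁵ × 14.85 × 198,387,225 ≈ 32,936.8 × g
Your rotor: r = 560 mm / 2 = 280 mm = 28 cm
32,936.8 = 1.118 × 10⁻⁵ × 28 × N²
N² = 32,936.8 / (31.304 × 10⁻⁵) = 105,215,947
N ≈ √105,215,947 ≈ 10,257.5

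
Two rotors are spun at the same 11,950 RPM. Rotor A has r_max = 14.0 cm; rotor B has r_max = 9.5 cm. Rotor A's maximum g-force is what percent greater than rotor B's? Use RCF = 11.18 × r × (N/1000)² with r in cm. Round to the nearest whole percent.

47%

At equal RPM, RCF scales linearly with r: ratio = 14.0 / 9.5 = 1.4737.
So rotor A delivers 47.4% more g-force.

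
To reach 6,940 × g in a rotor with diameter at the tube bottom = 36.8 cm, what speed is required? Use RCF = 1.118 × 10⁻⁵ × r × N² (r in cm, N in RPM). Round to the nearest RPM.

≈ 5808 RPM

r = 36.8 / 2 = 18.4 cm
6,940 = 1.118 × 10⁻⁵ × 18.4 × N²
N² = 6,940 / (20.5712 × 10⁻⁵) = 33,736,486
N ≈ √33,736,486 ≈ 5,808.3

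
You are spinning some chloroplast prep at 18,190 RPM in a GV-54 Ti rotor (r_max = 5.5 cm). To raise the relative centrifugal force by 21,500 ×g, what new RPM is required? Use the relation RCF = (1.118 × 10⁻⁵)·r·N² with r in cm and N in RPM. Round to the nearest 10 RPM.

N₂ ≈ 26090 RPM

Current RCF = 1.118 × 10⁻⁵ × 5.5 × (18190)² = 1.118 × 10⁻⁵ × 5.5 × 330,876,100 ≈ 20,345.6 × g
Target RCF = 20,345.6 + 21,500 = 41,845.6 × g
N² = 41,845.6 / (6.149 × 10⁻⁵) = 680,526,915
N ≈ √680,526,915 ≈ 26,086.9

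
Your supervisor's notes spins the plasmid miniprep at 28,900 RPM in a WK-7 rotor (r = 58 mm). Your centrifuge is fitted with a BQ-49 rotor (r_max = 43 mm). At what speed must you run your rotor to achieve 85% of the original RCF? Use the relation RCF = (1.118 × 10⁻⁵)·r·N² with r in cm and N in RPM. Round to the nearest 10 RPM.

≈ 30940 RPM

Original rotor: r = 58 mm = 5.8 cm
RCF_original = 1.118 × 10⁻⁵ × 5.8 × (28900)² = 1.118 × 10⁻⁵ × 5.8 × 835,210,000 ≈ 54,158.4 × g
Target RCF = 0.85 × 54,158.4 ≈ 46,034.6 × g
Your rotor: r = 43 mm = 4.3 cm
46,034.6 = 1.118 × 10⁻⁵ × 4.3 × N²
N² = 46,034.6 / (4.8074 × 10⁻⁵) = 957,577,901
N ≈ √957,577,901 ≈ 30,944.8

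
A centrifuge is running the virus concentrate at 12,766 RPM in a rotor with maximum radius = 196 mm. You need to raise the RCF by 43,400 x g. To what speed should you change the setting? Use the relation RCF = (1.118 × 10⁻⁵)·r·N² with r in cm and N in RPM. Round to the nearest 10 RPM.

r = 196 mm = 19.6 cm
Current RCF = 1.118 × 10⁻⁵ × 19.6 × (12766)² = 1.118 × 10⁻⁵ × 19.6 × 162,970,756 ≈ 35,711.5 × g
Target RCF = 35,711.5 + 43,400 = 79,111.5 × g
N² = 79,111.5 / (21.9128 × 10⁻⁵) = 361,028,714
N ≈ √361,028,714 ≈ 19,000.8

N₂ ≈ 19000 RPM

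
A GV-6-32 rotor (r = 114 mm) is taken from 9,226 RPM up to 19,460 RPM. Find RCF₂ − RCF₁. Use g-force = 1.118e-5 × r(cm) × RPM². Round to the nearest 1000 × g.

r = 114 mm = 11.4 cm
RCF₁ = 1.118 × 10⁻⁵ × 11.4 × (9226)² = 1.118 × 10⁻⁵ × 11.4 × 85,119,076 ≈ 10,848.6 × g
RCF₂ = 1.118 × 10⁻⁵ × 11.4 × (19460)² = 1.118 × 10⁻⁵ × 11.4 × 378,691,600 ≈ 48,265 × g
Increase = 48,265 − 10,848.6 = 37,416.4

≈ 37000 x g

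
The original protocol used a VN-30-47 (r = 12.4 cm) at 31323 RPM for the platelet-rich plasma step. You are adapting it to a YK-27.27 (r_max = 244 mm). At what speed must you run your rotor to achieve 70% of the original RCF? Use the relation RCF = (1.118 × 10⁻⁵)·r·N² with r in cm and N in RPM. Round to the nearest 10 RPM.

18680 RPM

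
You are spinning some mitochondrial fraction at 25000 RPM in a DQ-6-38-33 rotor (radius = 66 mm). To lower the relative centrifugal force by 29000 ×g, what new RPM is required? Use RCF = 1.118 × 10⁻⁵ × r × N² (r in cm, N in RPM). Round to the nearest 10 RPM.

r = 66 mm = 6.6 cm
Current RCF = 1.118 × 10⁻⁵ × 6.6 × (25000)² = 1.118 × 10⁻⁵ × 6.6 × 625,000,000 ≈ 46,117.5 × g
Target RCF = 46,117.5 − 29,000 = 17,117.5 × g
N² = 17,117.5 / (7.3788 × 10⁻⁵) = 231,982,165
N ≈ √231,982,165 ≈ 15,231.0

≈ 15230 RPM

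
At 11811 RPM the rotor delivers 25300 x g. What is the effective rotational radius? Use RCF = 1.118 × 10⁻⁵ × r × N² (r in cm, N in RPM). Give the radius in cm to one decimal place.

≈ 16.2 cm

25300 = 1.118 × 10⁻⁵ × r × (11811)²
r = 25300 / (1.118 × 10⁻⁵ × 139,499,721) = 25300 / 1559.607 ≈ 16.222 cm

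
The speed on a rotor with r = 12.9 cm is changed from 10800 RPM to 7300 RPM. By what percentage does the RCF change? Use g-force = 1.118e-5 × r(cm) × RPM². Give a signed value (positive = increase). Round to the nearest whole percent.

RCF ∝ N², so the ratio is (7300/10800)² = (0.675926)² = 0.4569.
Change = 0.4569 − 1 = -0.5431 → -54.3%.

-54%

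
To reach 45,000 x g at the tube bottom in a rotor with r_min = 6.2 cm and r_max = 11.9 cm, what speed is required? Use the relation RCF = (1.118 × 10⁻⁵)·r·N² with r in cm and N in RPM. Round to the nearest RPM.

18391 RPM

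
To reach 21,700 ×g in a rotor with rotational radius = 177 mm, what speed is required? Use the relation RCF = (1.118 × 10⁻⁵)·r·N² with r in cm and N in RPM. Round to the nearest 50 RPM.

≈ 10450 RPM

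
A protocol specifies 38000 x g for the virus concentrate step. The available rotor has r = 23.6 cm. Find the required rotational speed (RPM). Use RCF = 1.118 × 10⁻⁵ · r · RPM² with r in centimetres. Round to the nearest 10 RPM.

38,000 = 1.118 × 10⁻⁵ × 23.6 × N²
N² = 38,000 / (26.3848 × 10⁻⁵) = 144,022,316
N ≈ √144,022,316 ≈ 12,000.9

≈ 12000 RPM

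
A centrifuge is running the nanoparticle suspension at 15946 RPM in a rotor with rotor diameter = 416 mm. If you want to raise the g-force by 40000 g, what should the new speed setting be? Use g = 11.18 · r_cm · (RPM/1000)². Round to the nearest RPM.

≈ 20647 RPM

r = 416 mm / 2 = 208 mm = 20.8 cm
Current RCF = 11.18 × 20.8 × (15.946)² = 11.18 × 20.8 × 254.274916 ≈ 59,130.1 × g
Target RCF = 59,130.1 + 40,000 = 99,130.1 × g
(N/1000)² = 99,130.1 / 232.544 = 426.2853
N = 1000 × √426.2853 ≈ 20,646.7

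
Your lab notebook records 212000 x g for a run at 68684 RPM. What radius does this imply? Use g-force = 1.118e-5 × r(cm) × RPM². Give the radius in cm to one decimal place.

r ≈ 4.0 cm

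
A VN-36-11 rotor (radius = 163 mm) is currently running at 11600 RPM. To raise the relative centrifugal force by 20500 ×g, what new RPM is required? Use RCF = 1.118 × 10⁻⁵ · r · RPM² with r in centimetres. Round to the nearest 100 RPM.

15700 RPM

r = 163 mm = 16.3 cm
Current RCF = 1.118 × 10⁻⁵ × 16.3 × (11600)² = 1.118 × 10⁻⁵ × 16.3 × 134,560,000 ≈ 24,521.4 × g
Target RCF = 24,521.4 + 20,500 = 45,021.4 × g
N² = 45,021.4 / (18.2234 × 10⁻⁵) = 247,052,690
N ≈ √247,052,690 ≈ 15,717.9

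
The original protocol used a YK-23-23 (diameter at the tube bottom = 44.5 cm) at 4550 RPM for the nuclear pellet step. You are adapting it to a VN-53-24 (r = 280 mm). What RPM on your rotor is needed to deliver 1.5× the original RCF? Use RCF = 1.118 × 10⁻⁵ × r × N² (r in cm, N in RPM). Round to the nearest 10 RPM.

Original rotor: r = 44.5 / 2 = 22.25 cm
RCF = 1.118 × 10⁻⁵ × r × N²
RCF_original = 1.118 × 10⁻⁵ × 22.25 × (4550)² = 1.118 × 10⁻⁵ × 22.25 × 20,702,500 ≈ 5,149.9 × g
Target RCF = 1.5 × 5,149.9 ≈ 7,724.8 × g
Your rotor: r = 280 mm = 28.0 cm
7,724.8 = 1.118 × 10⁻⁵ × 28 × N²
N² = 7,724.8 / (31.304 × 10⁻⁵) = 24,676,719
N ≈ √24,676,719 ≈ 4,967.6

4970 RPM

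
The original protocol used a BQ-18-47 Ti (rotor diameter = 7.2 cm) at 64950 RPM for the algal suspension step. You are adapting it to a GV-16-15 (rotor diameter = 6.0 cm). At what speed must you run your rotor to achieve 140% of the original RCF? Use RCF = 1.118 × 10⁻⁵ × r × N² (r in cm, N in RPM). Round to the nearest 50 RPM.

Original rotor: r = 7.2 / 2 = 3.6 cm
RCF_original = 1.118 × 10⁻⁵ × 3.6 × (64950)² = 1.118 × 10⁻⁵ × 3.6 × 4,218,502,500 ≈ 169,786.3 × g
Target RCF = 1.4 × 169,786.3 ≈ 237,700.8 × g
Your rotor: r = 6.0 / 2 = 3 cm
237,700.8 = 1.118 × 10⁻⁵ × 3 × N²
N² = 237,700.8 / (3.354 × 10⁻⁵) = 7,087,084,079
N ≈ √7,087,084,079 ≈ 84,184.8

84200 RPM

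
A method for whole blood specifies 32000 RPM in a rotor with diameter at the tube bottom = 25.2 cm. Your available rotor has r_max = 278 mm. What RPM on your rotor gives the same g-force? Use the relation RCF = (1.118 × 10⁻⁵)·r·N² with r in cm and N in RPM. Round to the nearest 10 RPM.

21540 RPM

Original rotor: r = 25.2 / 2 = 12.6 cm
RCF = 1.118 × 10⁻⁵ × r × N²
RCF_original = 1.118 × 10⁻⁵ × 12.6 × (32000)² = 1.118 × 10⁻⁵ × 12.6 × 1,024,000,000 ≈ 144,248.8 × g
Your rotor: r = 278 mm = 27.8 cm
144,248.8 = 1.118 × 10⁻⁵ × 27.8 × N²
N² = 144,248.8 / (31.0804 × 10⁻⁵) = 464,115,005
N ≈ √464,115,005 ≈ 21,543.3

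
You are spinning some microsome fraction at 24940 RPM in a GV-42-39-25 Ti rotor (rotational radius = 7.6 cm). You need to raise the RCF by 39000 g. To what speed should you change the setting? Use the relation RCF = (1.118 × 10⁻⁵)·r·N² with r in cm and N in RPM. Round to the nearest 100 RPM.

Current RCF = 1.118 × 10⁻⁵ × 7.6 × (24940)² = 1.118 × 10⁻⁵ × 7.6 × 622,003,600 ≈ 52,850.4 × g
Target RCF = 52,850.4 + 39,000 = 91,850.4 × g
N² = 91,850.4 / (8.4968 × 10⁻⁵) = 1,080,999,906
N ≈ √1,080,999,906 ≈ 32,878.6

≈ 32900 RPM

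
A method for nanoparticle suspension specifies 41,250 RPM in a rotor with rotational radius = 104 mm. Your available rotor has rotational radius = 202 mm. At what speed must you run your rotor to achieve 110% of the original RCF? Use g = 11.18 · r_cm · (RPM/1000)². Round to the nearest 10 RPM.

Original rotor: r = 104 mm = 10.4 cm
RCF_original = 11.18 × 10.4 × (41.25)² = 11.18 × 10.4 × 1,701.5625 ≈ 197,844.1 × g
Target RCF = 1.1 × 197,844.1 ≈ 217,628.5 × g
Your rotor: r = 202 mm = 20.2 cm
217,628.5 = 11.18 × 20.2 × (N/1000)²
(N/1000)² = 217,628.5 / 225.836 = 963.6573
N = 1000 × √963.6573 ≈ 31,042.8

≈ 31040 RPM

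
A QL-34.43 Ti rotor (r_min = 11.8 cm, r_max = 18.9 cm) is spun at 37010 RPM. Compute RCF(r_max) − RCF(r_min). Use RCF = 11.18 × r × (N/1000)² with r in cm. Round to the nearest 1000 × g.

ΔRCF ≈ 109000 ×g

RCF_max = 11.18 × 18.9 × (37.01)² = 11.18 × 18.9 × 1,369.7401 ≈ 289,428.8 × g
RCF_min = 11.18 × 11.8 × (37.01)² = 11.18 × 11.8 × 1,369.7401 ≈ 180,701.6 × g
ΔRCF = 289,428.8 − 180,701.6 = 108,727.2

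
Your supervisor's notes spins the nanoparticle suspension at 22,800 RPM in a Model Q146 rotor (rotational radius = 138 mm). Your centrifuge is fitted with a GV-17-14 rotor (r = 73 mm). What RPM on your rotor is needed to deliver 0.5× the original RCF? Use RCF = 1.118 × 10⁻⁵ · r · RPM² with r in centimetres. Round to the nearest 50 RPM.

≈ 22150 RPM

Original rotor: r = 138 mm = 13.8 cm
RCF_original = 1.118 × 10⁻⁵ × 13.8 × (22800)² = 1.118 × 10⁻⁵ × 13.8 × 519,840,000 ≈ 80,203 × g
Target RCF = 0.5 × 80,203 ≈ 40,101.5 × g
Your rotor: r = 73 mm = 7.3 cm
40,101.5 = 1.118 × 10⁻⁵ × 7.3 × N²
N² = 40,101.5 / (8.1614 × 10⁻⁵) = 491,355,650
N ≈ √491,355,650 ≈ 22,166.5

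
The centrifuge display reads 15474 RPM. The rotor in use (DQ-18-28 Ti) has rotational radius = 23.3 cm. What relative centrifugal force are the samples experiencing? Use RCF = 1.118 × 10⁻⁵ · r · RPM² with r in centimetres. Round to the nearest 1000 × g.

RCF = 1.118 × 10⁻⁵ × r × N²
RCF = 1.118 × 10⁻⁵ × 23.3 × (15474)² = 1.118 × 10⁻⁵ × 23.3 × 239,444,676 ≈ 62,373.9 × g

62000 × g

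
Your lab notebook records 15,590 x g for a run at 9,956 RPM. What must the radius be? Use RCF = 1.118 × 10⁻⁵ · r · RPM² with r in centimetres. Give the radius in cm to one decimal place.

RCF = 1.118 × 10⁻⁵ × r × N²
15590 = 1.118 × 10⁻⁵ × r × (9956)²
r = 15590 / (1.118 × 10⁻⁵ × 99,121,936) = 15590 / 1108.183 ≈ 14.068 cm

14.1 cm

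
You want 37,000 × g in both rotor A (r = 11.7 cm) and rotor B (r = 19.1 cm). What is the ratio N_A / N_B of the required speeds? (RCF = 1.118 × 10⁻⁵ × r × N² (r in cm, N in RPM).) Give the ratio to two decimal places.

1.28

At fixed RCF, N ∝ 1/√r, so N_A/N_B = √(r_B/r_A) = √(19.1/11.7) = √1.632479 = 1.2777.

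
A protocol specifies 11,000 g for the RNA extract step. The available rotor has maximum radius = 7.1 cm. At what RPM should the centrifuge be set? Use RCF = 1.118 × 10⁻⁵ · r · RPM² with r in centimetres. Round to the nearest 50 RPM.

RCF = 1.118 × 10⁻⁵ × r × N²
11,000 = 1.118 × 10⁻⁵ × 7.1 × N²
N² = 11,000 / (7.9378 × 10⁻⁵) = 138,577,440
N ≈ √138,577,440 ≈ 11,771.9

≈ 11750 RPM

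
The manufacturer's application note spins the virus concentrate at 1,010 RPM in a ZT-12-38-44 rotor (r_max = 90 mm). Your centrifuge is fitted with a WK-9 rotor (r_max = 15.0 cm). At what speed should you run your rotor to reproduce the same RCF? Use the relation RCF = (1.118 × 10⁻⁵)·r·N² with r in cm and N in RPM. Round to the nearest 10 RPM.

780 RPM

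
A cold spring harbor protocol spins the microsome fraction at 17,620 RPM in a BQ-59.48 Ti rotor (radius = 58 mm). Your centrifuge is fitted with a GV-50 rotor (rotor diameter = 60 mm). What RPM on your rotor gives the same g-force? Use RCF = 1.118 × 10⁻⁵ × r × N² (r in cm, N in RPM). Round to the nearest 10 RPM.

≈ 24500 RPM

Original rotor: r = 58 mm = 5.8 cm
RCF_original = 1.118 × 10⁻⁵ × 5.8 × (17620)² = 1.118 × 10⁻⁵ × 5.8 × 310,464,400 ≈ 20,131.8 × g
Your rotor: r = 60 mm / 2 = 30 mm = 3 cm
20,131.8 = 1.118 × 10⁻⁵ × 3 × N²
N² = 20,131.8 / (3.354 × 10⁻⁵) = 600,232,558
N ≈ √600,232,558 ≈ 24,499.6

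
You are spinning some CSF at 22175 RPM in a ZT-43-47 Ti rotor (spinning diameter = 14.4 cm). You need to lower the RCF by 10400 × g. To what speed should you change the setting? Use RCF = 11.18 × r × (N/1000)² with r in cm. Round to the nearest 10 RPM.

≈ 19040 RPM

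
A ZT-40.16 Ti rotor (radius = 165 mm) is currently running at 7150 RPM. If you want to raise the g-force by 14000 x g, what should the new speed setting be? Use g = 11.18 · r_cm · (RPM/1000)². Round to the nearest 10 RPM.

N₂ ≈ 11270 RPM

r = 165 mm = 16.5 cm
Current RCF = 11.18 × 16.5 × (7.15)² = 11.18 × 16.5 × 51.1225 ≈ 9,430.6 × g
Target RCF = 9,430.6 + 14,000 = 23,430.6 × g
(N/1000)² = 23,430.6 / 184.47 = 127.0158
N = 1000 × √127.0158 ≈ 11,270.1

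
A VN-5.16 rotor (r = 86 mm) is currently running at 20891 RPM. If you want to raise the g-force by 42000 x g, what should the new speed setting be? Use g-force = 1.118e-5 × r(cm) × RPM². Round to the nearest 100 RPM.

≈ 29600 RPM

r = 86 mm = 8.6 cm
Current RCF = 1.118 × 10⁻⁵ × 8.6 × (20891)² = 1.118 × 10⁻⁵ × 8.6 × 436,433,881 ≈ 41,962.2 × g
Target RCF = 41,962.2 + 42,000 = 83,962.2 × g
N² = 83,962.2 / (9.6148 × 10⁻⁵) = 873,259,974
N ≈ √873,259,974 ≈ 29,551.0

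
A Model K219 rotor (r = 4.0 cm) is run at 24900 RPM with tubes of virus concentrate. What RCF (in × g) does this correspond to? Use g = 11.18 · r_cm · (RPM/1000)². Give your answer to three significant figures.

RCF ≈ 27700 × g

RCF = 11.18 × r × (N/1000)²
RCF = 11.18 × 4 × (24.9)² = 11.18 × 4 × 620.01 ≈ 27,726.8 × g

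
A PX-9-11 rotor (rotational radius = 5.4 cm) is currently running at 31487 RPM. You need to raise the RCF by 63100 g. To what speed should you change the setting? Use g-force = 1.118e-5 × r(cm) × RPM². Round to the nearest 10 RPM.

Current RCF = 1.118 × 10⁻⁵ × 5.4 × (31487)² = 1.118 × 10⁻⁵ × 5.4 × 991,431,169 ≈ 59,854.7 × g
Target RCF = 59,854.7 + 63,100 = 122,954.7 × g
N² = 122,954.7 / (6.0372 × 10⁻⁵) = 2,036,617,969
N ≈ √2,036,617,969 ≈ 45,128.9

N₂ ≈ 45130 RPM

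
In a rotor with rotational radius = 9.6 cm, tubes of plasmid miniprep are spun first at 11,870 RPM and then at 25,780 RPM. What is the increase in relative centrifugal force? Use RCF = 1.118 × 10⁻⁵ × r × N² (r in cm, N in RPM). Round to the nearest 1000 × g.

56000 g

RCF₁ = 1.118 × 10⁻⁵ × 9.6 × (11870)² = 1.118 × 10⁻⁵ × 9.6 × 140,896,900 ≈ 15,122.2 × g
RCF₂ = 1.118 × 10⁻⁵ × 9.6 × (25780)² = 1.118 × 10⁻⁵ × 9.6 × 664,608,400 ≈ 71,331.1 × g
Increase = 71,331.1 − 15,122.2 = 56,208.9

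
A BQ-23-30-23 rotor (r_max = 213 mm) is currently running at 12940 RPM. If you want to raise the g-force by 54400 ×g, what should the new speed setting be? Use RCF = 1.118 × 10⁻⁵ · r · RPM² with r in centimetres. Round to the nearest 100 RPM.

r = 213 mm = 21.3 cm
Current RCF = 1.118 × 10⁻⁵ × 21.3 × (12940)² = 1.118 × 10⁻⁵ × 21.3 × 167,443,600 ≈ 39,874 × g
Target RCF = 39,874 + 54,400 = 94,274 × g
N² = 94,274 / (23.8134 × 10⁻⁵) = 395,886,350
N ≈ √395,886,350 ≈ 19,896.9

N₂ ≈ 19900 RPM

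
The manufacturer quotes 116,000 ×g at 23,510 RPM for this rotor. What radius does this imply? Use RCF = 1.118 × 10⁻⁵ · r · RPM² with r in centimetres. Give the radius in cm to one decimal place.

r ≈ 18.8 cm

116000 = 1.118 × 10⁻⁵ × r × (23510)²
r = 116000 / (1.118 × 10⁻⁵ × 552,720,100) = 116000 / 6179.411 ≈ 18.772 cm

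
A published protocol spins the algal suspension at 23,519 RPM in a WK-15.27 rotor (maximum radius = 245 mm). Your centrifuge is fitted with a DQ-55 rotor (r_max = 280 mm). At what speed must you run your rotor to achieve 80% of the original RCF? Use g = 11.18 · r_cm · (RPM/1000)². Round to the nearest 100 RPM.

Original rotor: r = 245 mm = 24.5 cm
RCF = 11.18 × r × (N/1000)²
RCF_original = 11.18 × 24.5 × (23.519)² = 11.18 × 24.5 × 553.143361 ≈ 151,511.5 × g
Target RCF = 0.8 × 151,511.5 ≈ 121,209.2 × g
Your rotor: r = 280 mm = 28.0 cm
121,209.2 = 11.18 × 28 × (N/1000)²
(N/1000)² = 121,209.2 / 313.04 = 387.2004
N = 1000 × √387.2004 ≈ 19,677.4

19700 RPM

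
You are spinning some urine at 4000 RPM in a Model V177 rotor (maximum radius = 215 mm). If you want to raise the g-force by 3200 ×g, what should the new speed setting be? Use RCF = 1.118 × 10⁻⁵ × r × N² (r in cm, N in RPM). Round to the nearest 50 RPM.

5400 RPM

r = 215 mm = 21.5 cm
Current RCF = 1.118 × 10⁻⁵ × 21.5 × (4000)² = 1.118 × 10⁻⁵ × 21.5 × 16,000,000 ≈ 3,845.9 × g
Target RCF = 3,845.9 + 3,200 = 7,045.9 × g
N² = 7,045.9 / (24.037 × 10⁻⁵) = 29,312,726
N ≈ √29,312,726 ≈ 5,414.1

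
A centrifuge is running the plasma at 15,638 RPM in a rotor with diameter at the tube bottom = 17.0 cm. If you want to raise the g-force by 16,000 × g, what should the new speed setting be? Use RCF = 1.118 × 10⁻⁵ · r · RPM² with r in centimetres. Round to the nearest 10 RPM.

N₂ ≈ 20320 RPM

r = 17.0 / 2 = 8.5 cm
Current RCF = 1.118 × 10⁻⁵ × 8.5 × (15638)² = 1.118 × 10⁻⁵ × 8.5 × 244,547,044 ≈ 23,239.3 × g
Target RCF = 23,239.3 + 16,000 = 39,239.3 × g
N² = 39,239.3 / (9.503 × 10⁻⁵) = 412,914,869
N ≈ √412,914,869 ≈ 20,320.3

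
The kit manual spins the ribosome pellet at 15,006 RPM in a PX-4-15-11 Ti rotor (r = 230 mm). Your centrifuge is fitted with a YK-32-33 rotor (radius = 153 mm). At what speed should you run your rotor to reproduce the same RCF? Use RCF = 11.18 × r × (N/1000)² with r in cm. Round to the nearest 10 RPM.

≈ 18400 RPM

Original rotor: r = 230 mm = 23.0 cm
RCF_original = 11.18 × 23 × (15.006)² = 11.18 × 23 × 225.180036 ≈ 57,902.8 × g
Your rotor: r = 153 mm = 15.3 cm
57,902.8 = 11.18 × 15.3 × (N/1000)²
(N/1000)² = 57,902.8 / 171.054 = 338.506
N = 1000 × √338.506 ≈ 18,398.5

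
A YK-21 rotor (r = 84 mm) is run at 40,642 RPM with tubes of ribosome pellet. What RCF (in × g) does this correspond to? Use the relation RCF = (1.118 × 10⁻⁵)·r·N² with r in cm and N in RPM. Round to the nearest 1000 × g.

r = 84 mm = 8.4 cm
RCF = 1.118 × 10⁻⁵ × 8.4 × (40642)² = 1.118 × 10⁻⁵ × 8.4 × 1,651,772,164 ≈ 155,121.2 × g

155000 × g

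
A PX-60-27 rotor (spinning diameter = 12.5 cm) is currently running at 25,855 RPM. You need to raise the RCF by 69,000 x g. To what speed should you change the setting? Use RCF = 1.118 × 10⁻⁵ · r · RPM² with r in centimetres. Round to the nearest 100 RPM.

40700 RPM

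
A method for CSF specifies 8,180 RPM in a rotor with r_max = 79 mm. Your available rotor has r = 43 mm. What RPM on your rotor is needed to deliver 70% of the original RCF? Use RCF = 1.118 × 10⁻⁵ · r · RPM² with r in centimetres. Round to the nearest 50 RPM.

Original rotor: r = 79 mm = 7.9 cm
RCF_original = 1.118 × 10⁻⁵ × 7.9 × (8180)² = 1.118 × 10⁻⁵ × 7.9 × 66,912,400 ≈ 5,909.8 × g
Target RCF = 0.7 × 5,909.8 ≈ 4,136.9 × g
Your rotor: r = 43 mm = 4.3 cm
4,136.9 = 1.118 × 10⁻⁵ × 4.3 × N²
N² = 4,136.9 / (4.8074 × 10⁻⁵) = 86,052,752
N ≈ √86,052,752 ≈ 9,276.5

9300 RPM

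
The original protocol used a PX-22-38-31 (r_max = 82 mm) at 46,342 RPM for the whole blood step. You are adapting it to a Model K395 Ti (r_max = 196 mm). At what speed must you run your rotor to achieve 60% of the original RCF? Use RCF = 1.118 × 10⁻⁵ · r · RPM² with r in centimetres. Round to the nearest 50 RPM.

Original rotor: r = 82 mm = 8.2 cm
RCF_original = 1.118 × 10⁻⁵ × 8.2 × (46342)² = 1.118 × 10⁻⁵ × 8.2 × 2,147,580,964 ≈ 196,881.6 × g
Target RCF = 0.6 × 196,881.6 ≈ 118,129 × g
Your rotor: r = 196 mm = 19.6 cm
118,129 = 1.118 × 10⁻⁵ × 19.6 × N²
N² = 118,129 / (21.9128 × 10⁻⁵) = 539,086,744
N ≈ √539,086,744 ≈ 23,218.2

≈ 23200 RPM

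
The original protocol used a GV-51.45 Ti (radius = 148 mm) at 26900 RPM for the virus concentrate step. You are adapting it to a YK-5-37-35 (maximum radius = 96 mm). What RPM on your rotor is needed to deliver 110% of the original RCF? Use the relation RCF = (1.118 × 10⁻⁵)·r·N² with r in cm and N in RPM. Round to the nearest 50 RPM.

35050 RPM

Original rotor: r = 148 mm = 14.8 cm
RCF_original = 1.118 × 10⁻⁵ × 14.8 × (26900)² = 1.118 × 10⁻⁵ × 14.8 × 723,610,000 ≈ 119,731.4 × g
Target RCF = 1.1 × 119,731.4 ≈ 131,704.5 × g
Your rotor: r = 96 mm = 9.6 cm
131,704.5 = 1.118 × 10⁻⁵ × 9.6 × N²
N² = 131,704.5 / (10.7328 × 10⁻⁵) = 1,227,121,534
N ≈ √1,227,121,534 ≈ 35,030.3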